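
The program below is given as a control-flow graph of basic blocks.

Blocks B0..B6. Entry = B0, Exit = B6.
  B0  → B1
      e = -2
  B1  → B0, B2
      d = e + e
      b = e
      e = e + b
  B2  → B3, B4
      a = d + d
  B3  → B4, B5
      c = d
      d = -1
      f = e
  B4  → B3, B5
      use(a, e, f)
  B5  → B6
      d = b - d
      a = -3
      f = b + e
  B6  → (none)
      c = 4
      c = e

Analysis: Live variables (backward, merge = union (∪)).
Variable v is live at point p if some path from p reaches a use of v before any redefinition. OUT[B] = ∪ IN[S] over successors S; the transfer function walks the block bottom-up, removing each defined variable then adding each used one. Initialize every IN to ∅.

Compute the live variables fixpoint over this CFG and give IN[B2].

Converged values:
  B0:  IN={f}  OUT={e, f}
  B1:  IN={e, f}  OUT={b, d, e, f}
  B2:  IN={b, d, e, f}  OUT={a, b, d, e, f}
  B3:  IN={a, b, d, e}  OUT={a, b, d, e, f}
  B4:  IN={a, b, d, e, f}  OUT={a, b, d, e}
  B5:  IN={b, d, e}  OUT={e}
  B6:  IN={e}  OUT={}

Merge at B2: OUT[B2] = IN[B3] ⊔ IN[B4] = {a, b, d, e, f}
Applying B2's transfer function to that OUT value gives IN[B2] (row B2 above).

Answer: {b, d, e, f}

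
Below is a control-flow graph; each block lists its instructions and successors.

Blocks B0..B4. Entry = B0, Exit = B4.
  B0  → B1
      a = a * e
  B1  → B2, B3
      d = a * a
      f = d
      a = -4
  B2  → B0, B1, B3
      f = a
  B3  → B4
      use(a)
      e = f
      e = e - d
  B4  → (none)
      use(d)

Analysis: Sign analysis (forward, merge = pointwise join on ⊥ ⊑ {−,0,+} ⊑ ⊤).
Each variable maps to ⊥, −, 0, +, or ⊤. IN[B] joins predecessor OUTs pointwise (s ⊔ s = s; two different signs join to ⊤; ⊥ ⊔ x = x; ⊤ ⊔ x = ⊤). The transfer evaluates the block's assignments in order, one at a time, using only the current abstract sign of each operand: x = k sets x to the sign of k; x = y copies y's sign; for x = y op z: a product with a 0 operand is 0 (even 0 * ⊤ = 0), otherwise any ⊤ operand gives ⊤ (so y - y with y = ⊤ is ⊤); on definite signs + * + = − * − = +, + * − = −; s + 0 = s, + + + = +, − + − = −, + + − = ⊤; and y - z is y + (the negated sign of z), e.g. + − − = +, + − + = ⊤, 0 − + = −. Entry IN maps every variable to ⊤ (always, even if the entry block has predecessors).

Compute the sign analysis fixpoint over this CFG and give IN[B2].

Fixpoint table:
  B0:  IN=(all ⊤)  OUT=(all ⊤)
  B1:  IN=(all ⊤)  OUT={a:-; rest ⊤}
  B2:  IN={a:-; rest ⊤}  OUT={a:-, f:-; rest ⊤}
  B3:  IN={a:-; rest ⊤}  OUT={a:-; rest ⊤}
  B4:  IN={a:-; rest ⊤}  OUT={a:-; rest ⊤}

Merge at B2: IN[B2] = OUT[B1] = {a: -, b: ⊤, c: ⊤, d: ⊤, e: ⊤, f: ⊤}

Answer: {a: -, b: ⊤, c: ⊤, d: ⊤, e: ⊤, f: ⊤}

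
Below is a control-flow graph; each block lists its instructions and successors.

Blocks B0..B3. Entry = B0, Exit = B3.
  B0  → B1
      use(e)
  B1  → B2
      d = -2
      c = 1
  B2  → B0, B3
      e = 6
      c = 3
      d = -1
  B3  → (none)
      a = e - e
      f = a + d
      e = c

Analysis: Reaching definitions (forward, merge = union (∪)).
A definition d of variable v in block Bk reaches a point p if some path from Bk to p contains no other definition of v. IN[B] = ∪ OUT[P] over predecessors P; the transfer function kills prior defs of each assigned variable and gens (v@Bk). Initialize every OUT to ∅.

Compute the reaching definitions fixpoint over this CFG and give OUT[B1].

Fixpoint table:
  B0: | IN={c@B2, d@B2, e@B2} | OUT={c@B2, d@B2, e@B2}
  B1: | IN={c@B2, d@B2, e@B2} | OUT={c@B1, d@B1, e@B2}
  B2: | IN={c@B1, d@B1, e@B2} | OUT={c@B2, d@B2, e@B2}
  B3: | IN={c@B2, d@B2, e@B2} | OUT={a@B3, c@B2, d@B2, e@B3, f@B3}

Merge at B1: IN[B1] = OUT[B0] = {c@B2, d@B2, e@B2}
Applying B1's transfer function to that IN value gives OUT[B1] (row B1 above).

Answer: {c@B1, d@B1, e@B2}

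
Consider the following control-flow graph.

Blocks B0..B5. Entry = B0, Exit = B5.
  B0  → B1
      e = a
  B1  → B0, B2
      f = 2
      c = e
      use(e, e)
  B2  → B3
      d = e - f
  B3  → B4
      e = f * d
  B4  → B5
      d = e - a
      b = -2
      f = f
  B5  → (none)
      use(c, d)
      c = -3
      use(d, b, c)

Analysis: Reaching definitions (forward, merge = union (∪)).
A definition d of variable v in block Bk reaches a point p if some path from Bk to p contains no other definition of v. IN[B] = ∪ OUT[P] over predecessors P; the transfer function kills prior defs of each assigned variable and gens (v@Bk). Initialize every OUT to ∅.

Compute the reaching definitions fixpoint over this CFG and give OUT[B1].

Answer: {c@B1, e@B0, f@B1}

Derivation:
Converged values:
  B0:  IN={c@B1, e@B0, f@B1}  OUT={c@B1, e@B0, f@B1}
  B1:  IN={c@B1, e@B0, f@B1}  OUT={c@B1, e@B0, f@B1}
  B2:  IN={c@B1, e@B0, f@B1}  OUT={c@B1, d@B2, e@B0, f@B1}
  B3:  IN={c@B1, d@B2, e@B0, f@B1}  OUT={c@B1, d@B2, e@B3, f@B1}
  B4:  IN={c@B1, d@B2, e@B3, f@B1}  OUT={b@B4, c@B1, d@B4, e@B3, f@B4}
  B5:  IN={b@B4, c@B1, d@B4, e@B3, f@B4}  OUT={b@B4, c@B5, d@B4, e@B3, f@B4}

Merge at B1: IN[B1] = OUT[B0] = {c@B1, e@B0, f@B1}
Applying B1's transfer function to that IN value gives OUT[B1] (row B1 above).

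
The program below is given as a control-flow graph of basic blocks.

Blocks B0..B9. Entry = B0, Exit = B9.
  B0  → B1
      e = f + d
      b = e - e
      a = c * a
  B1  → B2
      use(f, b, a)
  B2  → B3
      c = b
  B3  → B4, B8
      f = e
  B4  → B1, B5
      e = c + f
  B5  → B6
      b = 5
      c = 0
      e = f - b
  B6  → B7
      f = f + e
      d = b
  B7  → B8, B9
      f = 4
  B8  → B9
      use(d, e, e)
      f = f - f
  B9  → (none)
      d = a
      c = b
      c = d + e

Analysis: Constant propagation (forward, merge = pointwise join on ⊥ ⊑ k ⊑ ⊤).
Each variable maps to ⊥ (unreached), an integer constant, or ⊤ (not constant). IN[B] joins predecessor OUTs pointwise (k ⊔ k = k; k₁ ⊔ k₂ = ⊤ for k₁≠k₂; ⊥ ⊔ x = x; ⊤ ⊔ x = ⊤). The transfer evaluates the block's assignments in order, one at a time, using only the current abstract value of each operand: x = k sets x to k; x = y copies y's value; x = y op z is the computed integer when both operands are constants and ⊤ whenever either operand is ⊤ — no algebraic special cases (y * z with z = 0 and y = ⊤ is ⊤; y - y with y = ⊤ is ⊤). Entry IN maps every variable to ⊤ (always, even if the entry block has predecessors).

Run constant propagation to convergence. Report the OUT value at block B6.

Converged values:
  B0:  IN=(all ⊤)  OUT=(all ⊤)
  B1:  IN=(all ⊤)  OUT=(all ⊤)
  B2:  IN=(all ⊤)  OUT=(all ⊤)
  B3:  IN=(all ⊤)  OUT=(all ⊤)
  B4:  IN=(all ⊤)  OUT=(all ⊤)
  B5:  IN=(all ⊤)  OUT={b:5, c:0; rest ⊤}
  B6:  IN={b:5, c:0; rest ⊤}  OUT={b:5, c:0, d:5; rest ⊤}
  B7:  IN={b:5, c:0, d:5; rest ⊤}  OUT={b:5, c:0, d:5, f:4; rest ⊤}
  B8:  IN=(all ⊤)  OUT=(all ⊤)
  B9:  IN=(all ⊤)  OUT=(all ⊤)

Merge at B6: IN[B6] = OUT[B5] = {a: ⊤, b: 5, c: 0, d: ⊤, e: ⊤, f: ⊤}
Applying B6's transfer function to that IN value gives OUT[B6] (row B6 above).

Answer: {a: ⊤, b: 5, c: 0, d: 5, e: ⊤, f: ⊤}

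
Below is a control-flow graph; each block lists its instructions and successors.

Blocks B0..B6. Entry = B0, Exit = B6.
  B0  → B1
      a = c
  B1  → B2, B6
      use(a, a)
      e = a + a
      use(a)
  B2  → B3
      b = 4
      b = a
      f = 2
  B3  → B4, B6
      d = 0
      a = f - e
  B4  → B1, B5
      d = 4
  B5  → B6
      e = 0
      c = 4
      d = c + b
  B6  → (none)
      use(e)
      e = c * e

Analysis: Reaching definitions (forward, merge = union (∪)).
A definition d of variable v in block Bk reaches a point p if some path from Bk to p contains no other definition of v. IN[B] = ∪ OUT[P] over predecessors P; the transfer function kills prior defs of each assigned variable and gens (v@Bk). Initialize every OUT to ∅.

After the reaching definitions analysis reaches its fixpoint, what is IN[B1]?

Per-block solution:
  B0: | IN={} | OUT={a@B0}
  B1: | IN={a@B0, a@B3, b@B2, d@B4, e@B1, f@B2} | OUT={a@B0, a@B3, b@B2, d@B4, e@B1, f@B2}
  B2: | IN={a@B0, a@B3, b@B2, d@B4, e@B1, f@B2} | OUT={a@B0, a@B3, b@B2, d@B4, e@B1, f@B2}
  B3: | IN={a@B0, a@B3, b@B2, d@B4, e@B1, f@B2} | OUT={a@B3, b@B2, d@B3, e@B1, f@B2}
  B4: | IN={a@B3, b@B2, d@B3, e@B1, f@B2} | OUT={a@B3, b@B2, d@B4, e@B1, f@B2}
  B5: | IN={a@B3, b@B2, d@B4, e@B1, f@B2} | OUT={a@B3, b@B2, c@B5, d@B5, e@B5, f@B2}
  B6: | IN={a@B0, a@B3, b@B2, c@B5, d@B3, d@B4, d@B5, e@B1, e@B5, f@B2} | OUT={a@B0, a@B3, b@B2, c@B5, d@B3, d@B4, d@B5, e@B6, f@B2}

Merge at B1: IN[B1] = OUT[B0] ⊔ OUT[B4] = {a@B0, a@B3, b@B2, d@B4, e@B1, f@B2}

Answer: {a@B0, a@B3, b@B2, d@B4, e@B1, f@B2}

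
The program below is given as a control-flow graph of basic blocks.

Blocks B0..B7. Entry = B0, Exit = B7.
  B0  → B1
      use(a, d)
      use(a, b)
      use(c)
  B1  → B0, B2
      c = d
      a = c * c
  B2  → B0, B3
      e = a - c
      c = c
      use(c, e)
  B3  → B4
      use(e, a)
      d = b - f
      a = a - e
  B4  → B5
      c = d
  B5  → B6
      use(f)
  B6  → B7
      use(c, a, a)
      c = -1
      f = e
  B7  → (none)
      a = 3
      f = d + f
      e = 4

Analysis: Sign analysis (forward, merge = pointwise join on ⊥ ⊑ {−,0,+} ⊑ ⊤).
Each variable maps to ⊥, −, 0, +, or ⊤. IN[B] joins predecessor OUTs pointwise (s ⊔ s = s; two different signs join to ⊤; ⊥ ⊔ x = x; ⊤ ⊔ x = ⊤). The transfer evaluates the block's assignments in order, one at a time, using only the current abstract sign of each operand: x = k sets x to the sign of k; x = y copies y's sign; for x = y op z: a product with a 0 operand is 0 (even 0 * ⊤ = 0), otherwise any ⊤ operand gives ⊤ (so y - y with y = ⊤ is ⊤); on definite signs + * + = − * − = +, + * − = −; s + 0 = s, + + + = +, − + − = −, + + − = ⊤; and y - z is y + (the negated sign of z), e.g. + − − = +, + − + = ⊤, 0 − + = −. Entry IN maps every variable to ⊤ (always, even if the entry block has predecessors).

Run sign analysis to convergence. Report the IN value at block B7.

Converged values:
  B0: | IN=(all ⊤) | OUT=(all ⊤)
  B1: | IN=(all ⊤) | OUT=(all ⊤)
  B2: | IN=(all ⊤) | OUT=(all ⊤)
  B3: | IN=(all ⊤) | OUT=(all ⊤)
  B4: | IN=(all ⊤) | OUT=(all ⊤)
  B5: | IN=(all ⊤) | OUT=(all ⊤)
  B6: | IN=(all ⊤) | OUT={c:-; rest ⊤}
  B7: | IN={c:-; rest ⊤} | OUT={a:+, c:-, e:+; rest ⊤}

Merge at B7: IN[B7] = OUT[B6] = {a: ⊤, b: ⊤, c: -, d: ⊤, e: ⊤, f: ⊤}

Answer: {a: ⊤, b: ⊤, c: -, d: ⊤, e: ⊤, f: ⊤}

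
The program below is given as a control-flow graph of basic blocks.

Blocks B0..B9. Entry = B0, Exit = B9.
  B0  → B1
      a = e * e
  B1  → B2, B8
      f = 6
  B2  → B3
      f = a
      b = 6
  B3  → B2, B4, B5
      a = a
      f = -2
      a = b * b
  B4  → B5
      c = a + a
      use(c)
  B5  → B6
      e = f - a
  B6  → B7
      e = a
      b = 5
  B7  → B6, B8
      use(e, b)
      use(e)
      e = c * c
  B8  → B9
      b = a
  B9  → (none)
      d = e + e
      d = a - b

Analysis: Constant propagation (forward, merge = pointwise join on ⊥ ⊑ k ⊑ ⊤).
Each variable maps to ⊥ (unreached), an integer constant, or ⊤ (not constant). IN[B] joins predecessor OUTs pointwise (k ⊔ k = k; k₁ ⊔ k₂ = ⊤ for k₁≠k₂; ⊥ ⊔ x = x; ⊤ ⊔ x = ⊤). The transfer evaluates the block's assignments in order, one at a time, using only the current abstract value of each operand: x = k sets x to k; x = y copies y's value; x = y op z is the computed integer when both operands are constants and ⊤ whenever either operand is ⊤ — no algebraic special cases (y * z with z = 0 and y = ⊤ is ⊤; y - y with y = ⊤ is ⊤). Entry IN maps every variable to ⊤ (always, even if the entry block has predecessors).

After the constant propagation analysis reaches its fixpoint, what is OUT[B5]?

Fixpoint table:
  B0:   IN=(all ⊤)   OUT=(all ⊤)
  B1:   IN=(all ⊤)   OUT={f:6; rest ⊤}
  B2:   IN=(all ⊤)   OUT={b:6; rest ⊤}
  B3:   IN={b:6; rest ⊤}   OUT={a:36, b:6, f:-2; rest ⊤}
  B4:   IN={a:36, b:6, f:-2; rest ⊤}   OUT={a:36, b:6, c:72, f:-2; rest ⊤}
  B5:   IN={a:36, b:6, f:-2; rest ⊤}   OUT={a:36, b:6, e:-38, f:-2; rest ⊤}
  B6:   IN={a:36, f:-2; rest ⊤}   OUT={a:36, b:5, e:36, f:-2; rest ⊤}
  B7:   IN={a:36, b:5, e:36, f:-2; rest ⊤}   OUT={a:36, b:5, f:-2; rest ⊤}
  B8:   IN=(all ⊤)   OUT=(all ⊤)
  B9:   IN=(all ⊤)   OUT=(all ⊤)

Merge at B5: IN[B5] = OUT[B3] ⊔ OUT[B4] = {a: 36, b: 6, c: ⊤, d: ⊤, e: ⊤, f: -2}
Applying B5's transfer function to that IN value gives OUT[B5] (row B5 above).

Answer: {a: 36, b: 6, c: ⊤, d: ⊤, e: -38, f: -2}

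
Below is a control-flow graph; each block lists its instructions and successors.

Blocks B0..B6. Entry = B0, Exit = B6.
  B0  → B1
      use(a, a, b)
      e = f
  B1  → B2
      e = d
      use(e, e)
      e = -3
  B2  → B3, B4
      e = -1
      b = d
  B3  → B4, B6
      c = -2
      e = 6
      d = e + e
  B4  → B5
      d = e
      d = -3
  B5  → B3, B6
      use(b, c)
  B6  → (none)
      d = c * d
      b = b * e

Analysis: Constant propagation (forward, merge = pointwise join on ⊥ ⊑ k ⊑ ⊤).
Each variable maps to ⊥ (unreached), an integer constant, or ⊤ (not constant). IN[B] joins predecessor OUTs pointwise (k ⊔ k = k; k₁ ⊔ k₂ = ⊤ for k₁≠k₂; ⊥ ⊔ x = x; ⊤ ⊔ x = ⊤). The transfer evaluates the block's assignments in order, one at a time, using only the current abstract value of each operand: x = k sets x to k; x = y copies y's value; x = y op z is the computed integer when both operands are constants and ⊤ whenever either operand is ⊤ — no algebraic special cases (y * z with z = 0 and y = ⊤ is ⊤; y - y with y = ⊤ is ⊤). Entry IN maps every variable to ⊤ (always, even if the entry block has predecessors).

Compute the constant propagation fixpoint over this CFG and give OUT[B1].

Answer: {a: ⊤, b: ⊤, c: ⊤, d: ⊤, e: -3, f: ⊤}

Working:
Fixpoint table:
  B0: | IN=(all ⊤) | OUT=(all ⊤)
  B1: | IN=(all ⊤) | OUT={e:-3; rest ⊤}
  B2: | IN={e:-3; rest ⊤} | OUT={e:-1; rest ⊤}
  B3: | IN=(all ⊤) | OUT={c:-2, d:12, e:6; rest ⊤}
  B4: | IN=(all ⊤) | OUT={d:-3; rest ⊤}
  B5: | IN={d:-3; rest ⊤} | OUT={d:-3; rest ⊤}
  B6: | IN=(all ⊤) | OUT=(all ⊤)

Merge at B1: IN[B1] = OUT[B0] = {a: ⊤, b: ⊤, c: ⊤, d: ⊤, e: ⊤, f: ⊤}
Applying B1's transfer function to that IN value gives OUT[B1] (row B1 above).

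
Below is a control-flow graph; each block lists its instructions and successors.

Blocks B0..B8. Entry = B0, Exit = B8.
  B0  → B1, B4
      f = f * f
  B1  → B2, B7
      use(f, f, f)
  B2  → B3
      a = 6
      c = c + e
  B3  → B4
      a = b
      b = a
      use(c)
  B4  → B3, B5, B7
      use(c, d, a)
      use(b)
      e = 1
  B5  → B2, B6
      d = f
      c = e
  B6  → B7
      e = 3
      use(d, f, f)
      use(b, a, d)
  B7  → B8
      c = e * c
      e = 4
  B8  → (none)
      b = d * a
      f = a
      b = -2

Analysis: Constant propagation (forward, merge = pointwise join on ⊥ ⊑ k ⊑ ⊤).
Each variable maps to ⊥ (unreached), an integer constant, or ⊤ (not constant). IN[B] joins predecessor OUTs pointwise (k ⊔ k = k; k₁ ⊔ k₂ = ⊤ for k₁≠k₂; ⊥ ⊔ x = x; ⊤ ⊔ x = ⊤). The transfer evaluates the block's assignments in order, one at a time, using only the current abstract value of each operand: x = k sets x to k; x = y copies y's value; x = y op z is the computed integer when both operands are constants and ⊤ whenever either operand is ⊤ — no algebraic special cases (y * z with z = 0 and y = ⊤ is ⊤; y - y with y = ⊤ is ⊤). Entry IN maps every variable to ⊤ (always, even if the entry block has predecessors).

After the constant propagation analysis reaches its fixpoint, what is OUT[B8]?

Per-block solution:
  B0: | IN=(all ⊤) | OUT=(all ⊤)
  B1: | IN=(all ⊤) | OUT=(all ⊤)
  B2: | IN=(all ⊤) | OUT={a:6; rest ⊤}
  B3: | IN=(all ⊤) | OUT=(all ⊤)
  B4: | IN=(all ⊤) | OUT={e:1; rest ⊤}
  B5: | IN={e:1; rest ⊤} | OUT={c:1, e:1; rest ⊤}
  B6: | IN={c:1, e:1; rest ⊤} | OUT={c:1, e:3; rest ⊤}
  B7: | IN=(all ⊤) | OUT={e:4; rest ⊤}
  B8: | IN={e:4; rest ⊤} | OUT={b:-2, e:4; rest ⊤}

Merge at B8: IN[B8] = OUT[B7] = {a: ⊤, b: ⊤, c: ⊤, d: ⊤, e: 4, f: ⊤}
Applying B8's transfer function to that IN value gives OUT[B8] (row B8 above).

Answer: {a: ⊤, b: -2, c: ⊤, d: ⊤, e: 4, f: ⊤}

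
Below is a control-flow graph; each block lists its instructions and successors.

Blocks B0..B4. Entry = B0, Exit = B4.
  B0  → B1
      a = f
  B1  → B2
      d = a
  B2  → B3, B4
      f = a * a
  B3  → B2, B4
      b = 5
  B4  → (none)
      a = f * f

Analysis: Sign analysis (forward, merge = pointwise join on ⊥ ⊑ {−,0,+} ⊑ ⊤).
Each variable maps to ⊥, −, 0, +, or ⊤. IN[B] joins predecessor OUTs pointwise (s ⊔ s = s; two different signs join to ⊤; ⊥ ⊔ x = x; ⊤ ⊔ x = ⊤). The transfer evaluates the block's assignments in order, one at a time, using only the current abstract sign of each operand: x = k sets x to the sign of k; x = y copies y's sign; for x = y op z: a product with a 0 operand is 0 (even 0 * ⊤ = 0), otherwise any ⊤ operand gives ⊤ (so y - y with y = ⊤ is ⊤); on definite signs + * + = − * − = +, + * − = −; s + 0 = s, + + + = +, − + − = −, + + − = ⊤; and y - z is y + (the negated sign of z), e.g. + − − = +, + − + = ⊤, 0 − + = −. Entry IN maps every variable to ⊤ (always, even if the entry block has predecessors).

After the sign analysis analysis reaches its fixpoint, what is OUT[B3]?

Per-block solution:
  B0:   IN=(all ⊤)   OUT=(all ⊤)
  B1:   IN=(all ⊤)   OUT=(all ⊤)
  B2:   IN=(all ⊤)   OUT=(all ⊤)
  B3:   IN=(all ⊤)   OUT={b:+; rest ⊤}
  B4:   IN=(all ⊤)   OUT=(all ⊤)

Merge at B3: IN[B3] = OUT[B2] = {a: ⊤, b: ⊤, c: ⊤, d: ⊤, e: ⊤, f: ⊤}
Applying B3's transfer function to that IN value gives OUT[B3] (row B3 above).

Answer: {a: ⊤, b: +, c: ⊤, d: ⊤, e: ⊤, f: ⊤}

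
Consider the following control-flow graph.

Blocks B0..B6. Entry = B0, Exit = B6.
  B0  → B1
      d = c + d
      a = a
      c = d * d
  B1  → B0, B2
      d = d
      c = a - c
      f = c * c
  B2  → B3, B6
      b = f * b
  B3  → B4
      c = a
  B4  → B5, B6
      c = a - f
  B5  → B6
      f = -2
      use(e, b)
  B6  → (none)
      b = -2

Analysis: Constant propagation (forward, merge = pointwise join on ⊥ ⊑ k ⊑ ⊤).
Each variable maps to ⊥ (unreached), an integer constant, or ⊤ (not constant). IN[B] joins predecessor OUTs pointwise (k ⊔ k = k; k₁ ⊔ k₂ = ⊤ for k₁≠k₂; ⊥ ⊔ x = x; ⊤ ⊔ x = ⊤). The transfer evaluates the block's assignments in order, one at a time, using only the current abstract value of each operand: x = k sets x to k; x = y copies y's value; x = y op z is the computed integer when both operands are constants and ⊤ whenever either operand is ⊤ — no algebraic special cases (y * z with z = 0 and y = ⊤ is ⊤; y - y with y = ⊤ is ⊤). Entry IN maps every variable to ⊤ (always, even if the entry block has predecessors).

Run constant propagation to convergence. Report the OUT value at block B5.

Converged values:
  B0:   IN=(all ⊤)   OUT=(all ⊤)
  B1:   IN=(all ⊤)   OUT=(all ⊤)
  B2:   IN=(all ⊤)   OUT=(all ⊤)
  B3:   IN=(all ⊤)   OUT=(all ⊤)
  B4:   IN=(all ⊤)   OUT=(all ⊤)
  B5:   IN=(all ⊤)   OUT={f:-2; rest ⊤}
  B6:   IN=(all ⊤)   OUT={b:-2; rest ⊤}

Merge at B5: IN[B5] = OUT[B4] = {a: ⊤, b: ⊤, c: ⊤, d: ⊤, e: ⊤, f: ⊤}
Applying B5's transfer function to that IN value gives OUT[B5] (row B5 above).

Answer: {a: ⊤, b: ⊤, c: ⊤, d: ⊤, e: ⊤, f: -2}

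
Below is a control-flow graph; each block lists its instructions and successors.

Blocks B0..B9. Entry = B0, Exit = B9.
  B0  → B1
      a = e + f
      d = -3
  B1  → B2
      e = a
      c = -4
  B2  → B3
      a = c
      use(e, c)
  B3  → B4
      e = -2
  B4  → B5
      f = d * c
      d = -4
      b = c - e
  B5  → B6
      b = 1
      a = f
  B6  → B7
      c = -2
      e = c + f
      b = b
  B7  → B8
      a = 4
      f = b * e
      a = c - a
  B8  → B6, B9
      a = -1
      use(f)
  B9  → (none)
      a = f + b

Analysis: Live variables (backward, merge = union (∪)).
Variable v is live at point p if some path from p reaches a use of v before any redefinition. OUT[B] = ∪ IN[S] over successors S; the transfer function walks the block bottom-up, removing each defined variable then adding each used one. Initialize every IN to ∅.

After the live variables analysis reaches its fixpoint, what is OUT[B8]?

Answer: {b, f}

Derivation:
Per-block solution:
  B0:  IN={e, f}  OUT={a, d}
  B1:  IN={a, d}  OUT={c, d, e}
  B2:  IN={c, d, e}  OUT={c, d}
  B3:  IN={c, d}  OUT={c, d, e}
  B4:  IN={c, d, e}  OUT={f}
  B5:  IN={f}  OUT={b, f}
  B6:  IN={b, f}  OUT={b, c, e}
  B7:  IN={b, c, e}  OUT={b, f}
  B8:  IN={b, f}  OUT={b, f}
  B9:  IN={b, f}  OUT={}

Merge at B8: OUT[B8] = IN[B6] ⊔ IN[B9] = {b, f}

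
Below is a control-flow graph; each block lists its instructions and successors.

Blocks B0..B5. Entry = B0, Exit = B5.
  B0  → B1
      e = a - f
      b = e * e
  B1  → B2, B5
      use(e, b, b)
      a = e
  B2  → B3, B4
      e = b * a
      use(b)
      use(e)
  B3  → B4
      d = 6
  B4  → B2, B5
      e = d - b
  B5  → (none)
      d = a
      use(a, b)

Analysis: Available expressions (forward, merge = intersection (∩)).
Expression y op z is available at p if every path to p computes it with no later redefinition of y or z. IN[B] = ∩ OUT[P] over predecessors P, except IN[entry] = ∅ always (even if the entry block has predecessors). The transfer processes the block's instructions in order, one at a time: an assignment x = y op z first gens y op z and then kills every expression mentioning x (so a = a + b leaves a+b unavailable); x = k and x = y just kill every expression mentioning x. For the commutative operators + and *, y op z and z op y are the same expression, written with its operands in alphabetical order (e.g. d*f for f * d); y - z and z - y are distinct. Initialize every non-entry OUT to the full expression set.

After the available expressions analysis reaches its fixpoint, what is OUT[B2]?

Answer: {a*b}

Derivation:
Fixpoint table:
  B0: | IN={} | OUT={a-f, e*e}
  B1: | IN={a-f, e*e} | OUT={e*e}
  B2: | IN={} | OUT={a*b}
  B3: | IN={a*b} | OUT={a*b}
  B4: | IN={a*b} | OUT={a*b, d-b}
  B5: | IN={} | OUT={}

Merge at B2: IN[B2] = OUT[B1] ∩ OUT[B4] = {}
Applying B2's transfer function to that IN value gives OUT[B2] (row B2 above).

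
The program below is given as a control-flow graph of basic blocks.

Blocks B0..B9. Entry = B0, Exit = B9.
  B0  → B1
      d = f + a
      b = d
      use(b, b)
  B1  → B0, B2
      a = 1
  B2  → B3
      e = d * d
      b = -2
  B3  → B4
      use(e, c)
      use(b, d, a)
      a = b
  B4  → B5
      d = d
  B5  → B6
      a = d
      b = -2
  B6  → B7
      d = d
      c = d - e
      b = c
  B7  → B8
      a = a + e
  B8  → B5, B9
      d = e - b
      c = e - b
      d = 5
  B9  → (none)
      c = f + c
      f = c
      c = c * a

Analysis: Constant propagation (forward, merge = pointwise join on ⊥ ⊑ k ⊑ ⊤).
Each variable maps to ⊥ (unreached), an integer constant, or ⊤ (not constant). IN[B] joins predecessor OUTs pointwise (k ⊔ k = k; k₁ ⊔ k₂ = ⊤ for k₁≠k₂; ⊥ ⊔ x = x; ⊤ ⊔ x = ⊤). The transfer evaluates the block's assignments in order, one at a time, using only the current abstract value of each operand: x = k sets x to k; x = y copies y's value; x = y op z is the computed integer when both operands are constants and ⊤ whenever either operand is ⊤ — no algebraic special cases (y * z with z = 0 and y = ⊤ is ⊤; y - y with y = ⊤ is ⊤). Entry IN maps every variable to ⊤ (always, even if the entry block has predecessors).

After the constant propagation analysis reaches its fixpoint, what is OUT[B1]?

Converged values:
  B0:  IN=(all ⊤)  OUT=(all ⊤)
  B1:  IN=(all ⊤)  OUT={a:1; rest ⊤}
  B2:  IN={a:1; rest ⊤}  OUT={a:1, b:-2; rest ⊤}
  B3:  IN={a:1, b:-2; rest ⊤}  OUT={a:-2, b:-2; rest ⊤}
  B4:  IN={a:-2, b:-2; rest ⊤}  OUT={a:-2, b:-2; rest ⊤}
  B5:  IN=(all ⊤)  OUT={b:-2; rest ⊤}
  B6:  IN={b:-2; rest ⊤}  OUT=(all ⊤)
  B7:  IN=(all ⊤)  OUT=(all ⊤)
  B8:  IN=(all ⊤)  OUT={d:5; rest ⊤}
  B9:  IN={d:5; rest ⊤}  OUT={d:5; rest ⊤}

Merge at B1: IN[B1] = OUT[B0] = {a: ⊤, b: ⊤, c: ⊤, d: ⊤, e: ⊤, f: ⊤}
Applying B1's transfer function to that IN value gives OUT[B1] (row B1 above).

Answer: {a: 1, b: ⊤, c: ⊤, d: ⊤, e: ⊤, f: ⊤}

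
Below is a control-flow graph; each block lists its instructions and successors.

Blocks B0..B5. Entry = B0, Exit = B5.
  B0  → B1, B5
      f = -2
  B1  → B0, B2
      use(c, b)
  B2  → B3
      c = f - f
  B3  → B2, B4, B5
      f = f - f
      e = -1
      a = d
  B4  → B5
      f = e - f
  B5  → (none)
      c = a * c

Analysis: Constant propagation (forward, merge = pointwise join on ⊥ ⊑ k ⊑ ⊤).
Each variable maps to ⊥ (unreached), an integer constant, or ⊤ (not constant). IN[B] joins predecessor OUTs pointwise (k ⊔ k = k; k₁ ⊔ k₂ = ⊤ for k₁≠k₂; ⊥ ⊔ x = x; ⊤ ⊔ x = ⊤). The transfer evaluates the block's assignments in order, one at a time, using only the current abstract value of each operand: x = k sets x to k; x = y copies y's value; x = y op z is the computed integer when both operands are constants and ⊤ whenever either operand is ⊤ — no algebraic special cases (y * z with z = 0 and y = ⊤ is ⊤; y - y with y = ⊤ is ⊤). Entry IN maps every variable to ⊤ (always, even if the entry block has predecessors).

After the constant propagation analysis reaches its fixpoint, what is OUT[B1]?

Answer: {a: ⊤, b: ⊤, c: ⊤, d: ⊤, e: ⊤, f: -2}

Trace:
Per-block solution:
  B0:  IN=(all ⊤)  OUT={f:-2; rest ⊤}
  B1:  IN={f:-2; rest ⊤}  OUT={f:-2; rest ⊤}
  B2:  IN=(all ⊤)  OUT=(all ⊤)
  B3:  IN=(all ⊤)  OUT={e:-1; rest ⊤}
  B4:  IN={e:-1; rest ⊤}  OUT={e:-1; rest ⊤}
  B5:  IN=(all ⊤)  OUT=(all ⊤)

Merge at B1: IN[B1] = OUT[B0] = {a: ⊤, b: ⊤, c: ⊤, d: ⊤, e: ⊤, f: -2}
Applying B1's transfer function to that IN value gives OUT[B1] (row B1 above).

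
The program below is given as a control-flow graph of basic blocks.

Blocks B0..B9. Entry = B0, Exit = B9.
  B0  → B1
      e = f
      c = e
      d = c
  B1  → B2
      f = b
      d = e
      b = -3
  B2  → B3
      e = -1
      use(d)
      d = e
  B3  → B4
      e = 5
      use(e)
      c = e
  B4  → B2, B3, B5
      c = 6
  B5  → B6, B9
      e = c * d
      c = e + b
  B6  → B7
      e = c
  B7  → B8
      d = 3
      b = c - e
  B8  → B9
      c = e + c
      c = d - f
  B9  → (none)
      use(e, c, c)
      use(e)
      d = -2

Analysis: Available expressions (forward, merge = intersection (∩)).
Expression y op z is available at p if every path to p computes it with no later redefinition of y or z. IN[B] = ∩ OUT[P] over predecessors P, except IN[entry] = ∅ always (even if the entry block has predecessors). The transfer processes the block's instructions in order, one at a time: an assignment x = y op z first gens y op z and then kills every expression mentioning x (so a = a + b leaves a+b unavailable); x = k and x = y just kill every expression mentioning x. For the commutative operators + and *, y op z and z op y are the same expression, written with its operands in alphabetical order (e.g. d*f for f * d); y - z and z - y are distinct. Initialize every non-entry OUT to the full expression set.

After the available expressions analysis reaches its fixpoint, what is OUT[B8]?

Answer: {d-f}

Working:
Fixpoint table:
  B0:  IN={}  OUT={}
  B1:  IN={}  OUT={}
  B2:  IN={}  OUT={}
  B3:  IN={}  OUT={}
  B4:  IN={}  OUT={}
  B5:  IN={}  OUT={b+e}
  B6:  IN={b+e}  OUT={}
  B7:  IN={}  OUT={c-e}
  B8:  IN={c-e}  OUT={d-f}
  B9:  IN={}  OUT={}

Merge at B8: IN[B8] = OUT[B7] = {c-e}
Applying B8's transfer function to that IN value gives OUT[B8] (row B8 above).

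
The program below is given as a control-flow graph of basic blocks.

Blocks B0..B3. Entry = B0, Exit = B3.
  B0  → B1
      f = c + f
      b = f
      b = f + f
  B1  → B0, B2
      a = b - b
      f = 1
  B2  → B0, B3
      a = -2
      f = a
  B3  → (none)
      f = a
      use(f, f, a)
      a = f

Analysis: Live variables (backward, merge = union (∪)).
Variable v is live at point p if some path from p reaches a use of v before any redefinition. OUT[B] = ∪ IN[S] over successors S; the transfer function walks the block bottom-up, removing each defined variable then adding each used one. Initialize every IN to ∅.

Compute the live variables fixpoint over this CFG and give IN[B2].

Answer: {c}

Derivation:
Converged values:
  B0: | IN={c, f} | OUT={b, c}
  B1: | IN={b, c} | OUT={c, f}
  B2: | IN={c} | OUT={a, c, f}
  B3: | IN={a} | OUT={}

Merge at B2: OUT[B2] = IN[B0] ⊔ IN[B3] = {a, c, f}
Applying B2's transfer function to that OUT value gives IN[B2] (row B2 above).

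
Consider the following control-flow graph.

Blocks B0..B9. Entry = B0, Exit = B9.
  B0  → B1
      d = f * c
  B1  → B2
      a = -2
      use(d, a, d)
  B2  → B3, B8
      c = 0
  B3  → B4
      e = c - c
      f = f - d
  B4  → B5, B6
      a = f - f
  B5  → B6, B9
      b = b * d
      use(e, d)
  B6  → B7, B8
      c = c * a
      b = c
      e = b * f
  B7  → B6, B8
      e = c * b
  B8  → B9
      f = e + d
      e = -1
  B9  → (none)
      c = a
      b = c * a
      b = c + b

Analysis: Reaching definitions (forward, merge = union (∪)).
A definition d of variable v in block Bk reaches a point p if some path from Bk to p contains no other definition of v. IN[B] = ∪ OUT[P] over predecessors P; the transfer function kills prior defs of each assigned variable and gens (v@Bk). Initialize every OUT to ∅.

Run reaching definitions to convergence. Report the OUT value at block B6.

Converged values:
  B0: | IN={} | OUT={d@B0}
  B1: | IN={d@B0} | OUT={a@B1, d@B0}
  B2: | IN={a@B1, d@B0} | OUT={a@B1, c@B2, d@B0}
  B3: | IN={a@B1, c@B2, d@B0} | OUT={a@B1, c@B2, d@B0, e@B3, f@B3}
  B4: | IN={a@B1, c@B2, d@B0, e@B3, f@B3} | OUT={a@B4, c@B2, d@B0, e@B3, f@B3}
  B5: | IN={a@B4, c@B2, d@B0, e@B3, f@B3} | OUT={a@B4, b@B5, c@B2, d@B0, e@B3, f@B3}
  B6: | IN={a@B4, b@B5, b@B6, c@B2, c@B6, d@B0, e@B3, e@B7, f@B3} | OUT={a@B4, b@B6, c@B6, d@B0, e@B6, f@B3}
  B7: | IN={a@B4, b@B6, c@B6, d@B0, e@B6, f@B3} | OUT={a@B4, b@B6, c@B6, d@B0, e@B7, f@B3}
  B8: | IN={a@B1, a@B4, b@B6, c@B2, c@B6, d@B0, e@B6, e@B7, f@B3} | OUT={a@B1, a@B4, b@B6, c@B2, c@B6, d@B0, e@B8, f@B8}
  B9: | IN={a@B1, a@B4, b@B5, b@B6, c@B2, c@B6, d@B0, e@B3, e@B8, f@B3, f@B8} | OUT={a@B1, a@B4, b@B9, c@B9, d@B0, e@B3, e@B8, f@B3, f@B8}

Merge at B6: IN[B6] = OUT[B4] ⊔ OUT[B5] ⊔ OUT[B7] = {a@B4, b@B5, b@B6, c@B2, c@B6, d@B0, e@B3, e@B7, f@B3}
Applying B6's transfer function to that IN value gives OUT[B6] (row B6 above).

Answer: {a@B4, b@B6, c@B6, d@B0, e@B6, f@B3}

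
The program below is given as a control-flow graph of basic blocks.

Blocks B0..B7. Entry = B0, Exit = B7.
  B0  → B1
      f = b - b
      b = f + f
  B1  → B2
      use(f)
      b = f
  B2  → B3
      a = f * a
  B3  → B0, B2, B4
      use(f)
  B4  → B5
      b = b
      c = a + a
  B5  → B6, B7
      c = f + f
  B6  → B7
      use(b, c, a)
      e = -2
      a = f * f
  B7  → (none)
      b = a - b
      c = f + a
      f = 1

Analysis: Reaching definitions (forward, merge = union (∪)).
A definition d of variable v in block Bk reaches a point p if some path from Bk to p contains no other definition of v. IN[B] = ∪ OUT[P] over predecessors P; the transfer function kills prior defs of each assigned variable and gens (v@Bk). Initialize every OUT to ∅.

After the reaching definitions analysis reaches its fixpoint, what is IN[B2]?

Per-block solution:
  B0: | IN={a@B2, b@B1, f@B0} | OUT={a@B2, b@B0, f@B0}
  B1: | IN={a@B2, b@B0, f@B0} | OUT={a@B2, b@B1, f@B0}
  B2: | IN={a@B2, b@B1, f@B0} | OUT={a@B2, b@B1, f@B0}
  B3: | IN={a@B2, b@B1, f@B0} | OUT={a@B2, b@B1, f@B0}
  B4: | IN={a@B2, b@B1, f@B0} | OUT={a@B2, b@B4, c@B4, f@B0}
  B5: | IN={a@B2, b@B4, c@B4, f@B0} | OUT={a@B2, b@B4, c@B5, f@B0}
  B6: | IN={a@B2, b@B4, c@B5, f@B0} | OUT={a@B6, b@B4, c@B5, e@B6, f@B0}
  B7: | IN={a@B2, a@B6, b@B4, c@B5, e@B6, f@B0} | OUT={a@B2, a@B6, b@B7, c@B7, e@B6, f@B7}

Merge at B2: IN[B2] = OUT[B1] ⊔ OUT[B3] = {a@B2, b@B1, f@B0}

Answer: {a@B2, b@B1, f@B0}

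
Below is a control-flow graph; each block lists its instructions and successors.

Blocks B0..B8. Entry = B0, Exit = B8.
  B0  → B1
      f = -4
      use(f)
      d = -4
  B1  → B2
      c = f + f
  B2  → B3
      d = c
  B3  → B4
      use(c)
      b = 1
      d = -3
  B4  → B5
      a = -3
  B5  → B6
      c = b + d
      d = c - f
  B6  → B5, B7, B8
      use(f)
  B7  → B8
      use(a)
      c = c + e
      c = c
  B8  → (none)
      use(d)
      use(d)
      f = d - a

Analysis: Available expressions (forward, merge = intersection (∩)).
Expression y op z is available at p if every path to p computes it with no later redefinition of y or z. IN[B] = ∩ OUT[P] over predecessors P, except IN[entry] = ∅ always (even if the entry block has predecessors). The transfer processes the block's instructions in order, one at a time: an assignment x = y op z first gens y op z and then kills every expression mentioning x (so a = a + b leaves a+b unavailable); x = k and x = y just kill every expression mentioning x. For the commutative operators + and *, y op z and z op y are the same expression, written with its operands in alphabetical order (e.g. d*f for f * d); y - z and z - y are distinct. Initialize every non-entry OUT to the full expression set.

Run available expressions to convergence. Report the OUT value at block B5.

Answer: {c-f, f+f}

Derivation:
Converged values:
  B0:  IN={}  OUT={}
  B1:  IN={}  OUT={f+f}
  B2:  IN={f+f}  OUT={f+f}
  B3:  IN={f+f}  OUT={f+f}
  B4:  IN={f+f}  OUT={f+f}
  B5:  IN={f+f}  OUT={c-f, f+f}
  B6:  IN={c-f, f+f}  OUT={c-f, f+f}
  B7:  IN={c-f, f+f}  OUT={f+f}
  B8:  IN={f+f}  OUT={d-a}

Merge at B5: IN[B5] = OUT[B4] ∩ OUT[B6] = {f+f}
Applying B5's transfer function to that IN value gives OUT[B5] (row B5 above).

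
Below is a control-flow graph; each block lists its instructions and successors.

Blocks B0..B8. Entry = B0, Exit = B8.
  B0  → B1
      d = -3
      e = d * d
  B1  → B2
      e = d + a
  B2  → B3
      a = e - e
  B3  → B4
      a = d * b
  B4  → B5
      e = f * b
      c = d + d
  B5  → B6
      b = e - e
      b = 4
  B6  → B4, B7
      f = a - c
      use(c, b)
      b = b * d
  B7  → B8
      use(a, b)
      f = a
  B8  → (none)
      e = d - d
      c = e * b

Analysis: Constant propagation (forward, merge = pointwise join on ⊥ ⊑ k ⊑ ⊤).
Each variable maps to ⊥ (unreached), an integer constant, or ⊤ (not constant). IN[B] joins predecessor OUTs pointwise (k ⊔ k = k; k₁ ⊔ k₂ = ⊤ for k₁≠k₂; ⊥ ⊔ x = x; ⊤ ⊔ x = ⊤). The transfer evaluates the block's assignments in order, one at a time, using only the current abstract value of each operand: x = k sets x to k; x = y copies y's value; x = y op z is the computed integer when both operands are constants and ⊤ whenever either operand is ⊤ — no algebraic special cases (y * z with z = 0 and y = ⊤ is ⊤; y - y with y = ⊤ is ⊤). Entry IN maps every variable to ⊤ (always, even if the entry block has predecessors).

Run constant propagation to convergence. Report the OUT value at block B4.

Converged values:
  B0:  IN=(all ⊤)  OUT={d:-3, e:9; rest ⊤}
  B1:  IN={d:-3, e:9; rest ⊤}  OUT={d:-3; rest ⊤}
  B2:  IN={d:-3; rest ⊤}  OUT={d:-3; rest ⊤}
  B3:  IN={d:-3; rest ⊤}  OUT={d:-3; rest ⊤}
  B4:  IN={d:-3; rest ⊤}  OUT={c:-6, d:-3; rest ⊤}
  B5:  IN={c:-6, d:-3; rest ⊤}  OUT={b:4, c:-6, d:-3; rest ⊤}
  B6:  IN={b:4, c:-6, d:-3; rest ⊤}  OUT={b:-12, c:-6, d:-3; rest ⊤}
  B7:  IN={b:-12, c:-6, d:-3; rest ⊤}  OUT={b:-12, c:-6, d:-3; rest ⊤}
  B8:  IN={b:-12, c:-6, d:-3; rest ⊤}  OUT={b:-12, c:0, d:-3, e:0; rest ⊤}

Merge at B4: IN[B4] = OUT[B3] ⊔ OUT[B6] = {a: ⊤, b: ⊤, c: ⊤, d: -3, e: ⊤, f: ⊤}
Applying B4's transfer function to that IN value gives OUT[B4] (row B4 above).

Answer: {a: ⊤, b: ⊤, c: -6, d: -3, e: ⊤, f: ⊤}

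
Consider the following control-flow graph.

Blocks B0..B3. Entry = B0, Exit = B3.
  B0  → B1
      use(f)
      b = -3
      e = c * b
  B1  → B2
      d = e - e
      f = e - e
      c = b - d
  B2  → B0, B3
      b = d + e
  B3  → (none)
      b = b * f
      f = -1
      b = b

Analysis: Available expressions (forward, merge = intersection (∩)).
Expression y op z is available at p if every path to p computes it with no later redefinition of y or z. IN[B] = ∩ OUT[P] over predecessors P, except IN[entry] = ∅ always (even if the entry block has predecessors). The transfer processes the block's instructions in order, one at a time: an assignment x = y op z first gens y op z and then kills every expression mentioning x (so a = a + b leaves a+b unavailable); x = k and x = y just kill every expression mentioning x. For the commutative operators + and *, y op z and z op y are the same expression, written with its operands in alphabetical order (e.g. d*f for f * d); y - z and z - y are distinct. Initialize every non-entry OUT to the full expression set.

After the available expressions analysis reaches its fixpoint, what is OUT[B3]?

Per-block solution:
  B0:   IN={}   OUT={b*c}
  B1:   IN={b*c}   OUT={b-d, e-e}
  B2:   IN={b-d, e-e}   OUT={d+e, e-e}
  B3:   IN={d+e, e-e}   OUT={d+e, e-e}

Merge at B3: IN[B3] = OUT[B2] = {d+e, e-e}
Applying B3's transfer function to that IN value gives OUT[B3] (row B3 above).

Answer: {d+e, e-e}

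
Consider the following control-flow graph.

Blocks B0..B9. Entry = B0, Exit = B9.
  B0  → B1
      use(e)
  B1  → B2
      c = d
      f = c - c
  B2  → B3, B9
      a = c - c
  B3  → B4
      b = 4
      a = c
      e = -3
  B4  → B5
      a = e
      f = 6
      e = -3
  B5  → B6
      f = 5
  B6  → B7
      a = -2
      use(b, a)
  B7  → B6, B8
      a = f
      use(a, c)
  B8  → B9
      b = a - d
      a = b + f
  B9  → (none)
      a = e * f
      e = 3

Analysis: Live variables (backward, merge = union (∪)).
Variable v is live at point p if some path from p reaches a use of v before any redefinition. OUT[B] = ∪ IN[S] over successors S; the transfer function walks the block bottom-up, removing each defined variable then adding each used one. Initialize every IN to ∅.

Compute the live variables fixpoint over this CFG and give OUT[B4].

Answer: {b, c, d, e}

Trace:
Per-block solution:
  B0:  IN={d, e}  OUT={d, e}
  B1:  IN={d, e}  OUT={c, d, e, f}
  B2:  IN={c, d, e, f}  OUT={c, d, e, f}
  B3:  IN={c, d}  OUT={b, c, d, e}
  B4:  IN={b, c, d, e}  OUT={b, c, d, e}
  B5:  IN={b, c, d, e}  OUT={b, c, d, e, f}
  B6:  IN={b, c, d, e, f}  OUT={b, c, d, e, f}
  B7:  IN={b, c, d, e, f}  OUT={a, b, c, d, e, f}
  B8:  IN={a, d, e, f}  OUT={e, f}
  B9:  IN={e, f}  OUT={}

Merge at B4: OUT[B4] = IN[B5] = {b, c, d, e}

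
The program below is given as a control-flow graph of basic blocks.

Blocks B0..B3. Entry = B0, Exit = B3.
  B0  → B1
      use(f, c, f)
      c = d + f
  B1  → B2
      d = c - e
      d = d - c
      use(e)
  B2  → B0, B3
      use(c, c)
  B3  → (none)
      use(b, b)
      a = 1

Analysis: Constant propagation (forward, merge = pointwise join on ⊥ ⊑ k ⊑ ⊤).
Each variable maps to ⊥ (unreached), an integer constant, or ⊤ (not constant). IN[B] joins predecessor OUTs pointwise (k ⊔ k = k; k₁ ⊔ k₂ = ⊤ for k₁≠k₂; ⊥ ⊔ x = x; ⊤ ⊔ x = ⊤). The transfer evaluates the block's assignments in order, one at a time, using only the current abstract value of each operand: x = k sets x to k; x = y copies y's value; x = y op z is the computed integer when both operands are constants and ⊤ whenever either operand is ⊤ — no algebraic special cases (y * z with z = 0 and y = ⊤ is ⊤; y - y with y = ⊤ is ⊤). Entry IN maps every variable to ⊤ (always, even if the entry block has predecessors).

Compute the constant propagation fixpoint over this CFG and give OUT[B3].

Answer: {a: 1, b: ⊤, c: ⊤, d: ⊤, e: ⊤, f: ⊤}

Trace:
Per-block solution:
  B0:  IN=(all ⊤)  OUT=(all ⊤)
  B1:  IN=(all ⊤)  OUT=(all ⊤)
  B2:  IN=(all ⊤)  OUT=(all ⊤)
  B3:  IN=(all ⊤)  OUT={a:1; rest ⊤}

Merge at B3: IN[B3] = OUT[B2] = {a: ⊤, b: ⊤, c: ⊤, d: ⊤, e: ⊤, f: ⊤}
Applying B3's transfer function to that IN value gives OUT[B3] (row B3 above).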